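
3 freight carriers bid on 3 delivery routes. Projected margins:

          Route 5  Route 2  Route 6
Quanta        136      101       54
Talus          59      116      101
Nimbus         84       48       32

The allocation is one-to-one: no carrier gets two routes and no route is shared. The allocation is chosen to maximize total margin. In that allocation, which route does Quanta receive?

Optimal: Quanta→Route 2 ($101k), Talus→Route 6 ($101k), Nimbus→Route 5 ($84k) — total 101+101+84 = $286k.
No other one-to-one assignment exceeds $286k.
Quanta's own top route is Route 5 ($136k), but forcing Quanta→Route 5 and reassigning the rest optimally gives only $285k — worse by 1.

Quanta receives Route 2.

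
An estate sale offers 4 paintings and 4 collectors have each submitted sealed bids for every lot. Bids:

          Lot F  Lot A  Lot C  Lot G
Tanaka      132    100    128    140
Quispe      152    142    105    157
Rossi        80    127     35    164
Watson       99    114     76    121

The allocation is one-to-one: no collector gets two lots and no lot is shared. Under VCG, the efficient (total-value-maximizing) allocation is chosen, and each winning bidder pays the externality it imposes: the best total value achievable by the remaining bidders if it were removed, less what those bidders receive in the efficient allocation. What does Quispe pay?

Quispe pays $4.

Efficient allocation: Tanaka→Lot C ($128), Quispe→Lot F ($152), Rossi→Lot G ($164), Watson→Lot A ($114); total welfare W = $558.
Quispe receives Lot F at value $152, so the others get W − 152 = $406.
Without Quispe: best allocation of the remaining 3 bidders over all 4 lots is Tanaka→Lot F ($132), Rossi→Lot G ($164), Watson→Lot A ($114), total $410.
VCG payment = (others' best without Quispe) − (others' welfare with Quispe) = 410 − 406 = $4.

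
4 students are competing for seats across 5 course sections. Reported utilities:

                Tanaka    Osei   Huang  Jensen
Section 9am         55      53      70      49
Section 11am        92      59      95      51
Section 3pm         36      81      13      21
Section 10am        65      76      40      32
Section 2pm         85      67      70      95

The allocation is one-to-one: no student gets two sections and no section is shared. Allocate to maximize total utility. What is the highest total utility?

Maximum total: 338 points

This is a one-to-one assignment (maximum-weight bipartite matching).
Optimal: Tanaka→Section 11am (92 points), Osei→Section 3pm (81 points), Huang→Section 9am (70 points), Jensen→Section 2pm (95 points) — total 92+81+70+95 = 338 points.
Max-entry greedy (repeatedly take the single best remaining cell) gives 336 points, worse by 2.
Swapping Osei↔Huang (Osei→Section 9am 53 points, Huang→Section 3pm 13 points) loses 85.
No other one-to-one assignment exceeds 338 points.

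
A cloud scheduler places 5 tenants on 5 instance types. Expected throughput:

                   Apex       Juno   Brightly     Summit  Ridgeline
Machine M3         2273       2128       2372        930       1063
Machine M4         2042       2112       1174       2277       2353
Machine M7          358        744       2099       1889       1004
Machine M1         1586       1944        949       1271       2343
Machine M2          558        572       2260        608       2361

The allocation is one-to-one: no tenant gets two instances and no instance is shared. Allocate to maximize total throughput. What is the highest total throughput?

Max total: 10954 ops/s

This is a one-to-one assignment (maximum-weight bipartite matching).
Optimal: Apex→Machine M3 (2273 ops/s), Juno→Machine M1 (1944 ops/s), Brightly→Machine M7 (2099 ops/s), Summit→Machine M4 (2277 ops/s), Ridgeline→Machine M2 (2361 ops/s) — total 2273+1944+2099+2277+2361 = 10954 ops/s.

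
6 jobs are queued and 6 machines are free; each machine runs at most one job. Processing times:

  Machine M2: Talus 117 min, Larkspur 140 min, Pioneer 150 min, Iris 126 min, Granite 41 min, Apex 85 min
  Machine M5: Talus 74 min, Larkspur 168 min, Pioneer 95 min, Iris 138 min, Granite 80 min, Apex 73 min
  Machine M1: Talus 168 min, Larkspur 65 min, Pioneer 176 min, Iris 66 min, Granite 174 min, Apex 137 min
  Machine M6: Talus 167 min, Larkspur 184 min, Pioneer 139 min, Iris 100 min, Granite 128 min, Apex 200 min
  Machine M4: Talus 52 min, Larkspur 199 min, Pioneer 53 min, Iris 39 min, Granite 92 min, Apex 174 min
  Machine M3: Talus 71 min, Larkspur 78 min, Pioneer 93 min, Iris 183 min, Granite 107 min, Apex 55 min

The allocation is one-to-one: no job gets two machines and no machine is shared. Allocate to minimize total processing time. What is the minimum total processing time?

Minimum total: 388 min

Optimal: Talus→Machine M5 (74 min), Larkspur→Machine M1 (65 min), Pioneer→Machine M4 (53 min), Iris→Machine M6 (100 min), Granite→Machine M2 (41 min), Apex→Machine M3 (55 min) — total 74+65+53+100+41+55 = 388 min.
No other one-to-one assignment undercuts 388 min.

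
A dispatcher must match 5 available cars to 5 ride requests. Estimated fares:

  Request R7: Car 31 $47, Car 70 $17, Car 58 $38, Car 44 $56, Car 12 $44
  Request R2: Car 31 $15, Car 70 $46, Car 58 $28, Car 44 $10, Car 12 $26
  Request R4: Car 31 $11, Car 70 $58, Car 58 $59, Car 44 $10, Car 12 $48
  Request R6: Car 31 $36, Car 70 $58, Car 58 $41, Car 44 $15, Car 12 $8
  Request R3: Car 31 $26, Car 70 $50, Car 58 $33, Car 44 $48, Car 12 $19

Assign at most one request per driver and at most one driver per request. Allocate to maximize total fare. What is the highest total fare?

Maximum total: $238

Optimal: Car 31→Request R7 ($47), Car 70→Request R6 ($58), Car 58→Request R4 ($59), Car 44→Request R3 ($48), Car 12→Request R2 ($26) — total 47+58+59+48+26 = $238.
Max-entry greedy (repeatedly take the single best remaining cell) gives $225, worse by 13.
Next-best assignment: Car 31→Request R6, Car 70→Request R2, Car 58→Request R4, Car 44→Request R3, Car 12→Request R7 = $233.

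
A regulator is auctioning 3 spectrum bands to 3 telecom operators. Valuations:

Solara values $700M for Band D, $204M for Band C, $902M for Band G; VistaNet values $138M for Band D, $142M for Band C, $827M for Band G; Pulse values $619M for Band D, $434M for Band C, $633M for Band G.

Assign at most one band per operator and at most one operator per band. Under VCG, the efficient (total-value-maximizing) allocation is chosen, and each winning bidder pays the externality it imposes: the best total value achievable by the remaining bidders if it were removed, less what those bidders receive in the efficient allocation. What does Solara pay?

Efficient allocation: Solara→Band D ($700M), VistaNet→Band G ($827M), Pulse→Band C ($434M); total welfare W = $1961M.
Solara receives Band D at value $700M, so the others get W − 700 = $1261M.
Without Solara: best allocation of the remaining 2 bidders over all 3 bands is VistaNet→Band G ($827M), Pulse→Band D ($619M), total $1446M.
VCG payment = (others' best without Solara) − (others' welfare with Solara) = 1446 − 1261 = $185M.

Solara pays $185M.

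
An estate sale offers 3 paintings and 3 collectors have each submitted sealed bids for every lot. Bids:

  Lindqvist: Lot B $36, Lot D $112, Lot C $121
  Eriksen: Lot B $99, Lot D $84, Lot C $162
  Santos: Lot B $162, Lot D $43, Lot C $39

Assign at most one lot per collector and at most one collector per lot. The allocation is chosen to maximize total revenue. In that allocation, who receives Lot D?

Lindqvist receives Lot D.

This is a one-to-one assignment (maximum-weight bipartite matching).
Optimal: Lindqvist→Lot D ($112), Eriksen→Lot C ($162), Santos→Lot B ($162) — total 112+162+162 = $436.
Row-greedy (each collector in turn takes its best remaining lot) gives $263, worse by 173.
Lindqvist's own top lot is Lot C ($121), but forcing Lindqvist→Lot C and reassigning the rest optimally gives only $367 — worse by 69.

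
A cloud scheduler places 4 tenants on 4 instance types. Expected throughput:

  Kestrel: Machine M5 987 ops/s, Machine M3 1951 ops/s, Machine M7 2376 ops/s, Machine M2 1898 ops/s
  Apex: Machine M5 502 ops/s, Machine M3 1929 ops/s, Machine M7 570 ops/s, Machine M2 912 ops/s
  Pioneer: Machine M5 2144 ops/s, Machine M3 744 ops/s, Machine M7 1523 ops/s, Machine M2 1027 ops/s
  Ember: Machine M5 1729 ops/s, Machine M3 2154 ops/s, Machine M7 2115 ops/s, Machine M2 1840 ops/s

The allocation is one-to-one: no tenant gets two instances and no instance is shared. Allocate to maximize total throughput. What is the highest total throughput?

Optimal: Kestrel→Machine M7 (2376 ops/s), Apex→Machine M3 (1929 ops/s), Pioneer→Machine M5 (2144 ops/s), Ember→Machine M2 (1840 ops/s) — total 2376+1929+2144+1840 = 8289 ops/s.
Column-greedy (each instance in turn goes to its best remaining tenant) gives 7586 ops/s, worse by 703.

Maximum total: 8289 ops/s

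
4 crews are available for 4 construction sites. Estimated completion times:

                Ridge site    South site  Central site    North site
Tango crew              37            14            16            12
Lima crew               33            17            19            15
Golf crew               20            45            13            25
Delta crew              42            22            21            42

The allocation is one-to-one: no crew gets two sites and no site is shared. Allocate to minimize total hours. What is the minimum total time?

This is a one-to-one assignment (minimum-cost bipartite matching).
Optimal: Tango crew→South site (14 hours), Lima crew→North site (15 hours), Golf crew→Ridge site (20 hours), Delta crew→Central site (21 hours) — total 14+15+20+21 = 70 hours.
Column-greedy (each site in turn goes to its cheapest remaining crew) gives 95 hours, worse by 25.
No other one-to-one assignment undercuts 70 hours.

Min total: 70 hours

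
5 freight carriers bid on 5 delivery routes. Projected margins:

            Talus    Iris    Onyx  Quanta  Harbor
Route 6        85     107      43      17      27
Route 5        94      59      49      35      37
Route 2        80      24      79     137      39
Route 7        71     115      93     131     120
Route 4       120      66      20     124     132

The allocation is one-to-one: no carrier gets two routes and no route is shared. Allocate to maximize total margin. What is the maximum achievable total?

This is the linear assignment problem.
Optimal: Talus→Route 5 ($94k), Iris→Route 6 ($107k), Onyx→Route 7 ($93k), Quanta→Route 2 ($137k), Harbor→Route 4 ($132k) — total 94+107+93+137+132 = $563k.
Column-greedy (each route in turn goes to its best remaining carrier) gives $478k, worse by 85.
Next-best assignment: Talus→Route 5, Iris→Route 6, Onyx→Route 2, Quanta→Route 7, Harbor→Route 4 = $543k.

Max total: $563k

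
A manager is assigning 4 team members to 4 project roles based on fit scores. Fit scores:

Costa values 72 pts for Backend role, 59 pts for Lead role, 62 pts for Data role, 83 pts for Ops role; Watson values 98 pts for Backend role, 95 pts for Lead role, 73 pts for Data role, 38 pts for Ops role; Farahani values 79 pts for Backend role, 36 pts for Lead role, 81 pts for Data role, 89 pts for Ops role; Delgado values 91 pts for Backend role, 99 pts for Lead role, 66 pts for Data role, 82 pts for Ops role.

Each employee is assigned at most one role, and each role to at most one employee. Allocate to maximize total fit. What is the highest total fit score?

This is the linear assignment problem.
Optimal: Costa→Ops role (83 pts), Watson→Backend role (98 pts), Farahani→Data role (81 pts), Delgado→Lead role (99 pts) — total 83+98+81+99 = 361 pts.
Next-best assignment: Costa→Ops role, Watson→Lead role, Farahani→Data role, Delgado→Backend role = 350 pts.
Swapping Delgado↔Farahani (Delgado→Data role 66 pts, Farahani→Lead role 36 pts) loses 78.
Checked against all permutations: 361 pts is optimal.

Maximum total: 361 pts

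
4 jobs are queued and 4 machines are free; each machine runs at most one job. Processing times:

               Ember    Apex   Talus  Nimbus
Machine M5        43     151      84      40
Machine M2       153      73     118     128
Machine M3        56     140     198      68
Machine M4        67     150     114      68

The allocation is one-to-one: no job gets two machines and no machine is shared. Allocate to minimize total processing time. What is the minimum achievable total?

This is a one-to-one assignment (minimum-cost bipartite matching).
Optimal: Ember→Machine M3 (56 min), Apex→Machine M2 (73 min), Talus→Machine M5 (84 min), Nimbus→Machine M4 (68 min) — total 56+73+84+68 = 281 min.
Column-greedy (each machine in turn goes to its cheapest remaining job) gives 283 min, worse by 2.
Next-best assignment: Ember→Machine M3, Apex→Machine M2, Talus→Machine M4, Nimbus→Machine M5 = 283 min.
Swapping Nimbus↔Ember (Nimbus→Machine M3 68 min, Ember→Machine M4 67 min) adds 11.

Min total: 281 min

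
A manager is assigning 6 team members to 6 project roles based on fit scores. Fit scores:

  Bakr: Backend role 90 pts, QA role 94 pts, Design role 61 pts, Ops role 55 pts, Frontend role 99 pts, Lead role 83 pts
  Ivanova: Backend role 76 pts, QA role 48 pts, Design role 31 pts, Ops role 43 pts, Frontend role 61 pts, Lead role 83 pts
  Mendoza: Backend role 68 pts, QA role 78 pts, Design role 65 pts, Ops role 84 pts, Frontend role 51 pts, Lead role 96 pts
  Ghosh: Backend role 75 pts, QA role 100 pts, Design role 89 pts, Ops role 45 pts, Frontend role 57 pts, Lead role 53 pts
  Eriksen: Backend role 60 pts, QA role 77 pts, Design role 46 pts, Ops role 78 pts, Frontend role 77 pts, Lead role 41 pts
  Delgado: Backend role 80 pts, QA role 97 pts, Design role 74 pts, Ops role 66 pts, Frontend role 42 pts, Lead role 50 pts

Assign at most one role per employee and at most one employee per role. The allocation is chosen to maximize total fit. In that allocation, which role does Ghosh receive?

Ghosh receives Design role.

Optimal: Bakr→Frontend role (99 pts), Ivanova→Backend role (76 pts), Mendoza→Lead role (96 pts), Ghosh→Design role (89 pts), Eriksen→Ops role (78 pts), Delgado→QA role (97 pts) — total 99+76+96+89+78+97 = 535 pts.
Max-entry greedy (repeatedly take the single best remaining cell) gives 484 pts, worse by 51.
Next-best assignment: Bakr→Frontend role, Ivanova→Backend role, Mendoza→Lead role, Ghosh→QA role, Eriksen→Ops role, Delgado→Design role = 523 pts.
Swapping Ghosh↔Mendoza (Ghosh→Lead role 53 pts, Mendoza→Design role 65 pts) loses 67.
No other one-to-one assignment exceeds 535 pts.
Ghosh's own top role is QA role (100 pts), but forcing Ghosh→QA role and reassigning the rest optimally gives only 523 pts — worse by 12.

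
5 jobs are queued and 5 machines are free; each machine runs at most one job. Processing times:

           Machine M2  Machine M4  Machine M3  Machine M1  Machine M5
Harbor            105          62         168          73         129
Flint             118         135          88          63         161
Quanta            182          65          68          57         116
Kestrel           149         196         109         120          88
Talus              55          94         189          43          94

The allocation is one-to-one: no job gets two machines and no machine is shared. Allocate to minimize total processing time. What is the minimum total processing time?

Minimum total: 336 min

This is the linear assignment problem.
Optimal: Harbor→Machine M4 (62 min), Flint→Machine M1 (63 min), Quanta→Machine M3 (68 min), Kestrel→Machine M5 (88 min), Talus→Machine M2 (55 min) — total 62+63+68+88+55 = 336 min.
Min-entry greedy (repeatedly take the single cheapest remaining cell) gives 379 min, worse by 43.
Swapping Talus↔Flint (Talus→Machine M1 43 min, Flint→Machine M2 118 min) adds 43.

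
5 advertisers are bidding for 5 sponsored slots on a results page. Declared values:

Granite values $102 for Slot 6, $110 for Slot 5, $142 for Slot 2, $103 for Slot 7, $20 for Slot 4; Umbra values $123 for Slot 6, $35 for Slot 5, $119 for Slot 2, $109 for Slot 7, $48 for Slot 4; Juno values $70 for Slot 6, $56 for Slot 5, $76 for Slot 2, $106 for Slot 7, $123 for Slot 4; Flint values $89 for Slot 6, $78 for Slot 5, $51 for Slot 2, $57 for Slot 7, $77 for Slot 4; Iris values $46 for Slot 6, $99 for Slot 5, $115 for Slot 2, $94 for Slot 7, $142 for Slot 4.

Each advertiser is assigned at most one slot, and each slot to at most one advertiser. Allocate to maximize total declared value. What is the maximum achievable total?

This is the linear assignment problem.
Optimal: Granite→Slot 2 ($142), Umbra→Slot 6 ($123), Juno→Slot 7 ($106), Flint→Slot 5 ($78), Iris→Slot 4 ($142) — total 142+123+106+78+142 = $591.
Row-greedy (each advertiser in turn takes its best remaining slot) gives $560, worse by 31.

Max total: $591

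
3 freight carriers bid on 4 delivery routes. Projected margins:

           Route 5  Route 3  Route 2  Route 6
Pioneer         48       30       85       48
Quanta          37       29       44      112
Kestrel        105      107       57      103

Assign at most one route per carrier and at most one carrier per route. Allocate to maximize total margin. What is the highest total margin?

Max total: $304k

Optimal: Pioneer→Route 2 ($85k), Quanta→Route 6 ($112k), Kestrel→Route 3 ($107k) — total 85+112+107 = $304k.
Column-greedy (each route in turn goes to its best remaining carrier) gives $179k, worse by 125.
Swapping Kestrel↔Pioneer (Kestrel→Route 2 $57k, Pioneer→Route 3 $30k) loses 105.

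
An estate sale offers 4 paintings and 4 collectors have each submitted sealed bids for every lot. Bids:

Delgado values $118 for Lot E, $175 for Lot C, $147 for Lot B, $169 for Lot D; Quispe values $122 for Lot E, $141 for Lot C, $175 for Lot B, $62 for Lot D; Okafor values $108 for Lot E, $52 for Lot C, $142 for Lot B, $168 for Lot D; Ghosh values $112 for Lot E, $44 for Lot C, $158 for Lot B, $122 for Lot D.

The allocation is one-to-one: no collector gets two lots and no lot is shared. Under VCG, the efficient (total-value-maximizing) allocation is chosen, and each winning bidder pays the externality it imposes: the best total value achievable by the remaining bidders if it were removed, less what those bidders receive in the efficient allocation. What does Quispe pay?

Efficient allocation: Delgado→Lot C ($175), Quispe→Lot B ($175), Okafor→Lot D ($168), Ghosh→Lot E ($112); total welfare W = $630.
Quispe receives Lot B at value $175, so the others get W − 175 = $455.
Without Quispe: best allocation of the remaining 3 bidders over all 4 lots is Delgado→Lot C ($175), Okafor→Lot D ($168), Ghosh→Lot B ($158), total $501.
VCG payment = (others' best without Quispe) − (others' welfare with Quispe) = 501 − 455 = $46.

Quispe pays $46.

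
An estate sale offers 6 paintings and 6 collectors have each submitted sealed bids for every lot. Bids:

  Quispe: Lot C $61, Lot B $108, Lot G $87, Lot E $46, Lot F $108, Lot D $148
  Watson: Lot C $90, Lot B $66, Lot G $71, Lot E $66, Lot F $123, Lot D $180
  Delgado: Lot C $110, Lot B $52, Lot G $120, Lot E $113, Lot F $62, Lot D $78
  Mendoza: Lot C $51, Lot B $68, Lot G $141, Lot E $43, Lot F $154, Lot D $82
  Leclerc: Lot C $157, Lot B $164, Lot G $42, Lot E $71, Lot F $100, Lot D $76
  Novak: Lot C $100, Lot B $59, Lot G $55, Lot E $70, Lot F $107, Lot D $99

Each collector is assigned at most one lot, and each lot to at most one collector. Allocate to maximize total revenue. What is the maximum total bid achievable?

Optimal: Quispe→Lot B ($108), Watson→Lot D ($180), Delgado→Lot E ($113), Mendoza→Lot G ($141), Leclerc→Lot C ($157), Novak→Lot F ($107) — total 108+180+113+141+157+107 = $806.
Column-greedy (each lot in turn goes to its best remaining collector) gives $741, worse by 65.
Swapping Leclerc↔Novak (Leclerc→Lot F $100, Novak→Lot C $100) loses 64.

Max total: $806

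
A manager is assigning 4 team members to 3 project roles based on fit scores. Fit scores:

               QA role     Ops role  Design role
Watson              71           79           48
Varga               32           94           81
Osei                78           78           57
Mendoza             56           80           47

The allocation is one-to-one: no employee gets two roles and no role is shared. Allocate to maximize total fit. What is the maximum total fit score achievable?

Max total: 239 pts

Optimal: Osei→QA role (78 pts), Mendoza→Ops role (80 pts), Varga→Design role (81 pts) — total 78+80+81 = 239 pts.
Column-greedy (each role in turn goes to its best remaining employee) gives 220 pts, worse by 19.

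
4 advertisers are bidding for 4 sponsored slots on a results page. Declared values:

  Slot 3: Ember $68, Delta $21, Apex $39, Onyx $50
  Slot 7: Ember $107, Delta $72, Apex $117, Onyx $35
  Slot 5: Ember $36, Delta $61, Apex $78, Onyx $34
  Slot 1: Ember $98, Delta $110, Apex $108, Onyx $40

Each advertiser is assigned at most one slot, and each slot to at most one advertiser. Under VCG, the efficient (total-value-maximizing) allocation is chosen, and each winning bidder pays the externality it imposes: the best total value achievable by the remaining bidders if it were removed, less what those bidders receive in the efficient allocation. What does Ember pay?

Efficient allocation: Ember→Slot 7 ($107), Delta→Slot 1 ($110), Apex→Slot 5 ($78), Onyx→Slot 3 ($50); total welfare W = $345.
Ember receives Slot 7 at value $107, so the others get W − 107 = $238.
Without Ember: best allocation of the remaining 3 bidders over all 4 slots is Delta→Slot 1 ($110), Apex→Slot 7 ($117), Onyx→Slot 3 ($50), total $277.
VCG payment = (others' best without Ember) − (others' welfare with Ember) = 277 − 238 = $39.

Ember pays $39.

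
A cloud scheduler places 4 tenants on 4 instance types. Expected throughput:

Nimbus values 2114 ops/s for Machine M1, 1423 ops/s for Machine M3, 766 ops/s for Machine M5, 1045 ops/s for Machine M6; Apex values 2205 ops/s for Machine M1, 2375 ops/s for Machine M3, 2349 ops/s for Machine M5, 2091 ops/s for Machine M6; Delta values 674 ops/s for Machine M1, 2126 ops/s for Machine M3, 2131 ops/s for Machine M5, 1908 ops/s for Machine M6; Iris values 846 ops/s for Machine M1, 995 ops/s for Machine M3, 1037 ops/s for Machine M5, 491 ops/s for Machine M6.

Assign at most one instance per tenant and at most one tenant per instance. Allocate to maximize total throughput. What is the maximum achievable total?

This is a one-to-one assignment (maximum-weight bipartite matching).
Optimal: Nimbus→Machine M1 (2114 ops/s), Apex→Machine M3 (2375 ops/s), Delta→Machine M6 (1908 ops/s), Iris→Machine M5 (1037 ops/s) — total 2114+2375+1908+1037 = 7434 ops/s.
Column-greedy (each instance in turn goes to its best remaining tenant) gives 6413 ops/s, worse by 1021.
Next-best assignment: Nimbus→Machine M1, Apex→Machine M6, Delta→Machine M3, Iris→Machine M5 = 7368 ops/s.

Max total: 7434 ops/s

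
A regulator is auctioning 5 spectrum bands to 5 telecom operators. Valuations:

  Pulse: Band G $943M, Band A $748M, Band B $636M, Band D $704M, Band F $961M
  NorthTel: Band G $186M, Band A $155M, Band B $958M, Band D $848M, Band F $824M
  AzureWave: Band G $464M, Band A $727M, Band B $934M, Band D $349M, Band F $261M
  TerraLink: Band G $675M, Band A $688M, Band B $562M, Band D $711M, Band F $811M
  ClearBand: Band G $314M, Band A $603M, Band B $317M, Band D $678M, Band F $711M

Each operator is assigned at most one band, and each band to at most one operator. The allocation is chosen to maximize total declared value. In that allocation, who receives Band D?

This is the linear assignment problem.
Optimal: Pulse→Band G ($943M), NorthTel→Band D ($848M), AzureWave→Band B ($934M), TerraLink→Band F ($811M), ClearBand→Band A ($603M) — total 943+848+934+811+603 = $4139M.
Row-greedy (each operator in turn takes its best remaining band) gives $3671M, worse by 468.
Next-best assignment: Pulse→Band G, NorthTel→Band D, AzureWave→Band B, TerraLink→Band A, ClearBand→Band F = $4124M.
Every other assignment is strictly worse.
NorthTel's own top band is Band B ($958M), but forcing NorthTel→Band B and reassigning the rest optimally gives only $4117M — worse by 22.

NorthTel receives Band D.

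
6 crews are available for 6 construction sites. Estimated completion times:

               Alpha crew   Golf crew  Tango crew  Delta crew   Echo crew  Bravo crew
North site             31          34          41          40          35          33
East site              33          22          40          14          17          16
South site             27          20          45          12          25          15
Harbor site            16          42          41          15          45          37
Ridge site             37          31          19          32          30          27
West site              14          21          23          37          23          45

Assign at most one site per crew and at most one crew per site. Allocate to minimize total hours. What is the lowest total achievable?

Min total: 114 hours

This is the linear assignment problem.
Optimal: Alpha crew→West site (14 hours), Golf crew→North site (34 hours), Tango crew→Ridge site (19 hours), Delta crew→Harbor site (15 hours), Echo crew→East site (17 hours), Bravo crew→South site (15 hours) — total 14+34+19+15+17+15 = 114 hours.
Min-entry greedy (repeatedly take the single cheapest remaining cell) gives 140 hours, worse by 26.
Next-best assignment: Alpha crew→North site, Golf crew→West site, Tango crew→Ridge site, Delta crew→Harbor site, Echo crew→East site, Bravo crew→South site = 118 hours.
Every other assignment is strictly worse.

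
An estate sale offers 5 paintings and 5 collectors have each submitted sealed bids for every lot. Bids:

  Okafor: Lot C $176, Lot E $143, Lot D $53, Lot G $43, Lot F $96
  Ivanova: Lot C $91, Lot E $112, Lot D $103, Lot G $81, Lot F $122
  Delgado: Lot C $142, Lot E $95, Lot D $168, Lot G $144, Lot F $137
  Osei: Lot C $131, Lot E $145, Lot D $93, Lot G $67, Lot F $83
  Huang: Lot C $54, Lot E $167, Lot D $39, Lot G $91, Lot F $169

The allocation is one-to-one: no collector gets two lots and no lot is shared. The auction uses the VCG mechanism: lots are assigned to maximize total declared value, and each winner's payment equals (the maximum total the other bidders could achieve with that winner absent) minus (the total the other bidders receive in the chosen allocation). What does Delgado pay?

Delgado pays $22.

Efficient allocation: Okafor→Lot C ($176), Ivanova→Lot G ($81), Delgado→Lot D ($168), Osei→Lot E ($145), Huang→Lot F ($169); total welfare W = $739.
Delgado receives Lot D at value $168, so the others get W − 168 = $571.
Without Delgado: best allocation of the remaining 4 bidders over all 5 lots is Okafor→Lot C ($176), Ivanova→Lot D ($103), Osei→Lot E ($145), Huang→Lot F ($169), total $593.
VCG payment = (others' best without Delgado) − (others' welfare with Delgado) = 593 − 571 = $22.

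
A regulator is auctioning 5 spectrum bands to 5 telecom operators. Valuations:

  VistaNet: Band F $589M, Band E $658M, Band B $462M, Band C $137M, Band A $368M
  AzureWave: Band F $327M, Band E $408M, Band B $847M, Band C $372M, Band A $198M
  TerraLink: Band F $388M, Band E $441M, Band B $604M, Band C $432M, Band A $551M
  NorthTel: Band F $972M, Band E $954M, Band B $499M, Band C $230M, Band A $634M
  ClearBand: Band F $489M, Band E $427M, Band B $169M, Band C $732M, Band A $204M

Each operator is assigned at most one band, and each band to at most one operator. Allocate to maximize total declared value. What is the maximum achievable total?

This is the linear assignment problem.
Optimal: VistaNet→Band E ($658M), AzureWave→Band B ($847M), TerraLink→Band A ($551M), NorthTel→Band F ($972M), ClearBand→Band C ($732M) — total 658+847+551+972+732 = $3760M.
Next-best assignment: VistaNet→Band F, AzureWave→Band B, TerraLink→Band A, NorthTel→Band E, ClearBand→Band C = $3673M.

Maximum total: $3760M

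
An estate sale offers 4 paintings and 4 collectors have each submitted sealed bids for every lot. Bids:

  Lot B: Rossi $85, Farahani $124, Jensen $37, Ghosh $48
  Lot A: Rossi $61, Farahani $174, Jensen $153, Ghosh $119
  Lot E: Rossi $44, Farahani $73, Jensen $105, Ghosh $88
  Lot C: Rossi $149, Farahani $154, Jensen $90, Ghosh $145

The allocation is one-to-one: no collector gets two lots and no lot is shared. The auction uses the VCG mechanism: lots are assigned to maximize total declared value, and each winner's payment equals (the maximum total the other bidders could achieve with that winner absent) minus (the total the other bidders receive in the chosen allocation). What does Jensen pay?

Jensen pays $50.

Efficient allocation: Rossi→Lot C ($149), Farahani→Lot B ($124), Jensen→Lot A ($153), Ghosh→Lot E ($88); total welfare W = $514.
Jensen receives Lot A at value $153, so the others get W − 153 = $361.
Without Jensen: best allocation of the remaining 3 bidders over all 4 lots is Rossi→Lot C ($149), Farahani→Lot A ($174), Ghosh→Lot E ($88), total $411.
VCG payment = (others' best without Jensen) − (others' welfare with Jensen) = 411 − 361 = $50.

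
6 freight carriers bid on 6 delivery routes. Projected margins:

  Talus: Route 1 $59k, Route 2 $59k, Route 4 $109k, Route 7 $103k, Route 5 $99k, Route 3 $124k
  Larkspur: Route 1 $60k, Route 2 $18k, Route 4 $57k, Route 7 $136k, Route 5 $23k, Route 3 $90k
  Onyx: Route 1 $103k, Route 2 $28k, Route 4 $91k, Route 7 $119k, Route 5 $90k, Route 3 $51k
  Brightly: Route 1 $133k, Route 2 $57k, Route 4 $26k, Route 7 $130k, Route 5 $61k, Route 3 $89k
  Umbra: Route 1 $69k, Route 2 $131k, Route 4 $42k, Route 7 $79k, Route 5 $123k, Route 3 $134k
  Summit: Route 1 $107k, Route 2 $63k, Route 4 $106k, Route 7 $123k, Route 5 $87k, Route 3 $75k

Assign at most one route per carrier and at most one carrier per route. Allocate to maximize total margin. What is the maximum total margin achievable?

Treat this as an assignment problem: match each carrier to one route.
Optimal: Talus→Route 3 ($124k), Larkspur→Route 7 ($136k), Onyx→Route 5 ($90k), Brightly→Route 1 ($133k), Umbra→Route 2 ($131k), Summit→Route 4 ($106k) — total 124+136+90+133+131+106 = $720k.
Max-entry greedy (repeatedly take the single best remaining cell) gives $665k, worse by 55.
Swapping Larkspur↔Onyx (Larkspur→Route 5 $23k, Onyx→Route 7 $119k) loses 84.

Max total: $720k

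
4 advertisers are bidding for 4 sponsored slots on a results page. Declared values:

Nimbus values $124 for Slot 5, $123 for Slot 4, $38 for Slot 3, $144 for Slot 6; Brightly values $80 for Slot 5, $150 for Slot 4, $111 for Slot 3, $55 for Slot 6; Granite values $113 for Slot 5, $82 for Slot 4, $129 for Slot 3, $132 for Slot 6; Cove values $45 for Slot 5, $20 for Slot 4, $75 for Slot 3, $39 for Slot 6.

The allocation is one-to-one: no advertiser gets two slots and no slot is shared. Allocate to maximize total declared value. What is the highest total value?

Maximum total: $482

Optimal: Nimbus→Slot 6 ($144), Brightly→Slot 4 ($150), Granite→Slot 5 ($113), Cove→Slot 3 ($75) — total 144+150+113+75 = $482.
Max-entry greedy (repeatedly take the single best remaining cell) gives $468, worse by 14.
Next-best assignment: Nimbus→Slot 5, Brightly→Slot 4, Granite→Slot 6, Cove→Slot 3 = $481.
Swapping Cove↔Granite (Cove→Slot 5 $45, Granite→Slot 3 $129) loses 14.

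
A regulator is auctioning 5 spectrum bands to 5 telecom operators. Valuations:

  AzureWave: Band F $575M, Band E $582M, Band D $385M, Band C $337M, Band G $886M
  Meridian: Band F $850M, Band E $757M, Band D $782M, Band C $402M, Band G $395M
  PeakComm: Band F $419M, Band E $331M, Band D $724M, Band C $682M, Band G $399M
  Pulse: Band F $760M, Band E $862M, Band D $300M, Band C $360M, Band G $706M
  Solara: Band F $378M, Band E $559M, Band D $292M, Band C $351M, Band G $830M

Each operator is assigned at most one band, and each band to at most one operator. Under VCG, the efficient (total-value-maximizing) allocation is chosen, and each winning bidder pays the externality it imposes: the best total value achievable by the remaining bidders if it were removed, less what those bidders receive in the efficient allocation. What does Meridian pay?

Efficient allocation: AzureWave→Band F ($575M), Meridian→Band D ($782M), PeakComm→Band C ($682M), Pulse→Band E ($862M), Solara→Band G ($830M); total welfare W = $3731M.
Meridian receives Band D at value $782M, so the others get W − 782 = $2949M.
Without Meridian: best allocation of the remaining 4 bidders over all 5 bands is AzureWave→Band F ($575M), PeakComm→Band D ($724M), Pulse→Band E ($862M), Solara→Band G ($830M), total $2991M.
VCG payment = (others' best without Meridian) − (others' welfare with Meridian) = 2991 − 2949 = $42M.

Meridian pays $42M.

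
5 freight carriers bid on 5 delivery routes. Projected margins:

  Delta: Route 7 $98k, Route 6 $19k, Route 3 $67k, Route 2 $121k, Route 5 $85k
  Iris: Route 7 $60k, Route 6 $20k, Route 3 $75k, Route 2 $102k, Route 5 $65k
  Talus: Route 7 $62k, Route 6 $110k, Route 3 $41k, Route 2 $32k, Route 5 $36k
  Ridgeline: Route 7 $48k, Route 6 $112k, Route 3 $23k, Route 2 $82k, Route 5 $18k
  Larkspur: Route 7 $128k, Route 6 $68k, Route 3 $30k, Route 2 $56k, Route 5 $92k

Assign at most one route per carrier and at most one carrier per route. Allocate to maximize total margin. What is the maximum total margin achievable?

Maximum total: $480k

Optimal: Delta→Route 5 ($85k), Iris→Route 3 ($75k), Talus→Route 6 ($110k), Ridgeline→Route 2 ($82k), Larkspur→Route 7 ($128k) — total 85+75+110+82+128 = $480k.
Max-entry greedy (repeatedly take the single best remaining cell) gives $472k, worse by 8.
Next-best assignment: Delta→Route 2, Iris→Route 3, Talus→Route 5, Ridgeline→Route 6, Larkspur→Route 7 = $472k.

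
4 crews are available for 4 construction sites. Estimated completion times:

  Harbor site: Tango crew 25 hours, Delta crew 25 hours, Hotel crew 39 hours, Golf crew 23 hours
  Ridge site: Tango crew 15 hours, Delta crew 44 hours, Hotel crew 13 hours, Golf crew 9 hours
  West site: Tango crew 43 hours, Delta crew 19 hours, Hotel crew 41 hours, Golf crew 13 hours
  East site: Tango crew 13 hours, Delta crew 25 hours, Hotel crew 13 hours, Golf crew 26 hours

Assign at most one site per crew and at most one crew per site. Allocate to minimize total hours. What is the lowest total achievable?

Minimum total: 64 hours

Treat this as an assignment problem: match each crew to one site.
Optimal: Tango crew→East site (13 hours), Delta crew→Harbor site (25 hours), Hotel crew→Ridge site (13 hours), Golf crew→West site (13 hours) — total 13+25+13+13 = 64 hours.
Column-greedy (each site in turn goes to its cheapest remaining crew) gives 68 hours, worse by 4.
No other one-to-one assignment undercuts 64 hours.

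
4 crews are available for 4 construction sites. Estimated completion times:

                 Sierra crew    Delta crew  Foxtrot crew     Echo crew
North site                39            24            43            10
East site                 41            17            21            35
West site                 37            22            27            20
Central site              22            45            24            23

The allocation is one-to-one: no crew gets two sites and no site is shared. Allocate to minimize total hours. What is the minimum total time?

Minimum total: 75 hours

Optimal: Sierra crew→Central site (22 hours), Delta crew→West site (22 hours), Foxtrot crew→East site (21 hours), Echo crew→North site (10 hours) — total 22+22+21+10 = 75 hours.
Column-greedy (each site in turn goes to its cheapest remaining crew) gives 76 hours, worse by 1.
Next-best assignment: Sierra crew→Central site, Delta crew→East site, Foxtrot crew→West site, Echo crew→North site = 76 hours.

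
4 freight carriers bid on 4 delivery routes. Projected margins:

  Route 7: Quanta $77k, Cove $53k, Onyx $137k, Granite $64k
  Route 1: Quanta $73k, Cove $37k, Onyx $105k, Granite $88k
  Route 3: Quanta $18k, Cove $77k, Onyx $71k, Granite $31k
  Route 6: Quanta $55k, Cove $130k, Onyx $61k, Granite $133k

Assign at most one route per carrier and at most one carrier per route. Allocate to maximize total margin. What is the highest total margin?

Optimal: Quanta→Route 1 ($73k), Cove→Route 3 ($77k), Onyx→Route 7 ($137k), Granite→Route 6 ($133k) — total 73+77+137+133 = $420k.
Row-greedy (each carrier in turn takes its best remaining route) gives $343k, worse by 77.

Max total: $420k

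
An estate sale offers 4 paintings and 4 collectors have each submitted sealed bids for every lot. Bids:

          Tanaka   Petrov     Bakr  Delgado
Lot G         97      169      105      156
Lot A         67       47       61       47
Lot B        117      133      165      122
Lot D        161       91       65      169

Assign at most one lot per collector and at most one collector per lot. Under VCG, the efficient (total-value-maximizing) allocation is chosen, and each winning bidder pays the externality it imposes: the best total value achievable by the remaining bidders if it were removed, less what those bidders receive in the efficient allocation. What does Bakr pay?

Bakr pays $50.

Efficient allocation: Tanaka→Lot A ($67), Petrov→Lot G ($169), Bakr→Lot B ($165), Delgado→Lot D ($169); total welfare W = $570.
Bakr receives Lot B at value $165, so the others get W − 165 = $405.
Without Bakr: best allocation of the remaining 3 bidders over all 4 lots is Tanaka→Lot B ($117), Petrov→Lot G ($169), Delgado→Lot D ($169), total $455.
VCG payment = (others' best without Bakr) − (others' welfare with Bakr) = 455 − 405 = $50.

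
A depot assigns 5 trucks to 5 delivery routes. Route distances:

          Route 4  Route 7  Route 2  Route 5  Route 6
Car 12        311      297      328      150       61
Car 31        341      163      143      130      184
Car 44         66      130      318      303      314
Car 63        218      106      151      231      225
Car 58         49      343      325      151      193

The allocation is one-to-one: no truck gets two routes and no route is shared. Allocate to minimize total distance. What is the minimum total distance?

Optimal: Car 12→Route 6 (61 km), Car 31→Route 5 (130 km), Car 44→Route 7 (130 km), Car 63→Route 2 (151 km), Car 58→Route 4 (49 km) — total 61+130+130+151+49 = 521 km.
Column-greedy (each route in turn goes to its cheapest remaining truck) gives 762 km, worse by 241.
Next-best assignment: Car 12→Route 6, Car 31→Route 2, Car 44→Route 4, Car 63→Route 7, Car 58→Route 5 = 527 km.

Min total: 521 km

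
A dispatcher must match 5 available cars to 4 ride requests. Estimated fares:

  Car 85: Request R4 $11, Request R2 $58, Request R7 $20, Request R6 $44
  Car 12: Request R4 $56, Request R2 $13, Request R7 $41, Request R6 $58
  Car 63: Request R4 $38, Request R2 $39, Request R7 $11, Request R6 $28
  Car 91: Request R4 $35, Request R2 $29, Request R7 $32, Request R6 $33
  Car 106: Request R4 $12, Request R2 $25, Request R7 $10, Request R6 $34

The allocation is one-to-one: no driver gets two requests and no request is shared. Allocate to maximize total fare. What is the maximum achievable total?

Max total: $186

This is a one-to-one assignment (maximum-weight bipartite matching).
Optimal: Car 63→Request R4 ($38), Car 85→Request R2 ($58), Car 91→Request R7 ($32), Car 12→Request R6 ($58) — total 38+58+32+58 = $186.
Column-greedy (each request in turn goes to its best remaining driver) gives $180, worse by 6.
Swapping Car 85↔Car 63 (Car 85→Request R4 $11, Car 63→Request R2 $39) loses 46.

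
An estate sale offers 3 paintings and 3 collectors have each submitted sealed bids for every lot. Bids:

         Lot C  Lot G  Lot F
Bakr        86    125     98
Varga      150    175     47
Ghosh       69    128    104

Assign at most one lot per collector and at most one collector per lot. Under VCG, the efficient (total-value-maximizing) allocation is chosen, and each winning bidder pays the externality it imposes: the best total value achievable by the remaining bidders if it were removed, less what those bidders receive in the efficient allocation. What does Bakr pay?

Efficient allocation: Bakr→Lot G ($125), Varga→Lot C ($150), Ghosh→Lot F ($104); total welfare W = $379.
Bakr receives Lot G at value $125, so the others get W − 125 = $254.
Without Bakr: best allocation of the remaining 2 bidders over all 3 lots is Varga→Lot G ($175), Ghosh→Lot F ($104), total $279.
VCG payment = (others' best without Bakr) − (others' welfare with Bakr) = 279 − 254 = $25.

Bakr pays $25.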